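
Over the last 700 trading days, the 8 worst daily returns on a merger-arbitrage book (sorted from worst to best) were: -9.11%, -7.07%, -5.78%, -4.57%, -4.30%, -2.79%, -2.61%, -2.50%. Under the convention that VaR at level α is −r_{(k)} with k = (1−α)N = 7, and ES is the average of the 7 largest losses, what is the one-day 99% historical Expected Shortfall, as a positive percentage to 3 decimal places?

5.176%

The 7 worst returns sum to -36.23%.
ES = −(-36.23%) / 7 = 5.1757…% ≈ 5.176%.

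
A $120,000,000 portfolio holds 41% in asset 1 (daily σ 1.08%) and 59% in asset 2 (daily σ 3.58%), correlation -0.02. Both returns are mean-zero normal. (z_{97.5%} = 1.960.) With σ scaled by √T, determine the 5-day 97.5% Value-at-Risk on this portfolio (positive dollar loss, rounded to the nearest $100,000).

$11,300,000

σ_p = √(0.41²·1.08² + 0.59²·3.58² + 2·-0.02·0.41·0.59·1.08·3.58) = 2.149%.
σ_{5d} = 2.149% × √5 = 4.805%.
VaR = 1.960 × 4.805% = 9.418%; on $120,000,000 that is $11,301,600.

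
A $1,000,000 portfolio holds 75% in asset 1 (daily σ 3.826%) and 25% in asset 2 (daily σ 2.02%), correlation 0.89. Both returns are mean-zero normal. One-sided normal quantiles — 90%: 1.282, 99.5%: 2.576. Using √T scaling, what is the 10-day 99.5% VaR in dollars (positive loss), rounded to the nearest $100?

$271,000

σ_p = √(0.75²·3.826² + 0.25²·2.02² + 2·0.89·0.75·0.25·3.826·2.02) = 3.327%.
σ_{10d} = 3.327% × √10 = 10.521%.
VaR = 2.576 × 10.521% = 27.102%; on $1,000,000 that is $271,020.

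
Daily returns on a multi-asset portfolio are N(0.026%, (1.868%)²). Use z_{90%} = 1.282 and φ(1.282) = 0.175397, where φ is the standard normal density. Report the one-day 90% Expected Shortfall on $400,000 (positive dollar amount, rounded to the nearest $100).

Tail multiplier: φ(z)/(1−α) = 0.175397 / 0.1 = 1.754.
ES = −(0.026%) + 1.868% × 1.754 = 3.250%.
On $400,000: 0.03250 × $400,000 = $13,000.

$13,000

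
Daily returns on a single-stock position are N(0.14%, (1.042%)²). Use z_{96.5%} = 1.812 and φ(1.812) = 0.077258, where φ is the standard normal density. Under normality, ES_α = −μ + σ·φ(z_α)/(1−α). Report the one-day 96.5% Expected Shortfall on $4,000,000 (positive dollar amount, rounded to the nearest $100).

$86,400

Tail multiplier: φ(z)/(1−α) = 0.077258 / 0.035 = 2.207.
ES = −(0.14%) + 1.042% × 2.207 = 2.160%.
On $4,000,000: 0.02160 × $4,000,000 = $86,400.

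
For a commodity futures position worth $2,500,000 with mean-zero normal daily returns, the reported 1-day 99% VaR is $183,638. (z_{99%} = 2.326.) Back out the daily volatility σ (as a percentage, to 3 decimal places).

VaR as a fraction: $183,638 / $2,500,000 = 7.346%.
σ = VaR / z = 7.346% / 2.326 = 3.158%.

3.158%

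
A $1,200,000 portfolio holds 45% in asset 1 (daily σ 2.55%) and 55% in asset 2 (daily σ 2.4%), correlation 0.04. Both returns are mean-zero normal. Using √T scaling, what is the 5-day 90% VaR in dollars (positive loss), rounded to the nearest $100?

$61,300

σ_p = √(0.45²·2.55² + 0.55²·2.4² + 2·0.04·0.45·0.55·2.55·2.4) = 1.783%.
σ_{5d} = 1.783% × √5 = 3.987%.
z(90%) = 1.282.
VaR = 1.282 × 3.987% = 5.111%; on $1,200,000 that is $61,332.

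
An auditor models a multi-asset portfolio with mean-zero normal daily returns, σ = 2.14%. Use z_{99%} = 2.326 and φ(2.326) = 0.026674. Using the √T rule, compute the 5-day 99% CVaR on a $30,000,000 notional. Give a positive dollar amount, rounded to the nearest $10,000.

$3,830,000

σ_{5d} = 2.14% × √5 = 4.785%.
ES multiplier = φ(z)/(1−α) = 0.026674/0.01 = 2.667.
ES = 4.785% × 2.667 = 12.762%; on $30,000,000: $3,828,600.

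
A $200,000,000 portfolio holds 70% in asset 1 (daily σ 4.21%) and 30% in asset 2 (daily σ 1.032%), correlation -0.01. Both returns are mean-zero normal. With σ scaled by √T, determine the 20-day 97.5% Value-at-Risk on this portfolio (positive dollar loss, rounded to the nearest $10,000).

$51,890,000

σ_p = √(0.7²·4.21² + 0.3²·1.032² + 2·-0.01·0.7·0.3·4.21·1.032) = 2.960%.
σ_{20d} = 2.960% × √20 = 13.238%.
z(97.5%) = 1.960.
VaR = 1.960 × 13.238% = 25.946%; on $200,000,000 that is $51,892,000.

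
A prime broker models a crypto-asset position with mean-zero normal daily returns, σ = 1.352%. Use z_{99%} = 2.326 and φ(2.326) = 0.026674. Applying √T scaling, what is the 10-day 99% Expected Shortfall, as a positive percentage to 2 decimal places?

11.40%

σ_{10d} = 1.352% × √10 = 4.275%.
ES multiplier = φ(z)/(1−α) = 0.026674/0.01 = 2.667.
ES = 4.275% × 2.667 = 11.401%.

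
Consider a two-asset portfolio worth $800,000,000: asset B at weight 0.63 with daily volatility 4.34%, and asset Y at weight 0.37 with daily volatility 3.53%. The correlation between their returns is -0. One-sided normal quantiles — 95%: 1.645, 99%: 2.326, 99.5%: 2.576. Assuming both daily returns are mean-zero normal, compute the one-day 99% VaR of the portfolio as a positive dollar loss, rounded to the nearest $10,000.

σ_p² = 0.63²·4.34² + 0.37²·3.53² + 2·-0·0.63·0.37·4.34·3.53 = 9.1817 (%²).
σ_p = √9.1817 = 3.030%.
VaR = 2.326 × 3.030% = 7.048%; on $800,000,000 that is $56,384,000.

$56,380,000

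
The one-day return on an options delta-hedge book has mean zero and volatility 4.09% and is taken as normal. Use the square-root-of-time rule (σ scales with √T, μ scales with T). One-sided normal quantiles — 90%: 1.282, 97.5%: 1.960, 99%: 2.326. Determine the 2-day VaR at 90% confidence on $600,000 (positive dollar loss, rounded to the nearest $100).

$44,500

σ_{2d} = 4.09% × √2 = 5.784%.
VaR = 1.282 × 5.784% = 7.415%.
On $600,000: 0.07415 × $600,000 = $44,490.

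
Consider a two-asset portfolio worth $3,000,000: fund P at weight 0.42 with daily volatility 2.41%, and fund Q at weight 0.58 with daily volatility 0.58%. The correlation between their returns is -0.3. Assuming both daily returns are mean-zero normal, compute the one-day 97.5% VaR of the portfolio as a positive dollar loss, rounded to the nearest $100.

σ_p² = 0.42²·2.41² + 0.58²·0.58² + 2·-0.3·0.42·0.58·2.41·0.58 = 0.9334 (%²).
σ_p = √0.9334 = 0.966%.
At 97.5%, z = 1.960.
VaR = 1.960 × 0.966% = 1.893%; on $3,000,000 that is $56,790.

$56,800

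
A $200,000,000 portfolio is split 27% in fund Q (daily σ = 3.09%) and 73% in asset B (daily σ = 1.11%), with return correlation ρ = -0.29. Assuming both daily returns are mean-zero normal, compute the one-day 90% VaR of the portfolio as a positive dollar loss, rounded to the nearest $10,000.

$2,510,000

σ_p² = 0.27²·3.09² + 0.73²·1.11² + 2·-0.29·0.27·0.73·3.09·1.11 = 0.9605 (%²).
σ_p = √0.9605 = 0.980%.
At 90%, z = 1.282.
VaR = 1.282 × 0.980% = 1.256%; on $200,000,000 that is $2,512,000.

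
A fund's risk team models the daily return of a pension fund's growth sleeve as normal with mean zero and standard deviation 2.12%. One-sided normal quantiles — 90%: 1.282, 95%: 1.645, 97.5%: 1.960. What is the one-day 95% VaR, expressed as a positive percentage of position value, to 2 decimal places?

VaR = z·σ = 1.645 × 2.12% = 3.487%.

3.49%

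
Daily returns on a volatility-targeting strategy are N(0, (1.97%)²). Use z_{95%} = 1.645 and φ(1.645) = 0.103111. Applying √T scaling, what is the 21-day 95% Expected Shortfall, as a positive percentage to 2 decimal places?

18.62%

σ_{21d} = 1.97% × √21 = 9.028%.
ES multiplier = φ(z)/(1−α) = 0.103111/0.05 = 2.062.
ES = 9.028% × 2.062 = 18.616%.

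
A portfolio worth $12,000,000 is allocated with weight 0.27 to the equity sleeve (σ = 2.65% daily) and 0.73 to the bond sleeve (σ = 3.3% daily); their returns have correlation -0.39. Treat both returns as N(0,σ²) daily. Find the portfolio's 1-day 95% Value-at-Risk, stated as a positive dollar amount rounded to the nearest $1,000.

$440,000

σ_p² = 0.27²·2.65² + 0.73²·3.3² + 2·-0.39·0.27·0.73·2.65·3.3 = 4.9708 (%²).
σ_p = √4.9708 = 2.230%.
At 95%, z = 1.645.
VaR = 1.645 × 2.230% = 3.668%; on $12,000,000 that is $440,160.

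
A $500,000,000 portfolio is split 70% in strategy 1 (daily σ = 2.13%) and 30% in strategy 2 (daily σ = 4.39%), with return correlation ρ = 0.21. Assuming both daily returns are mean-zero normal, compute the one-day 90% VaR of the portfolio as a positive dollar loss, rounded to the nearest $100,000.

σ_p² = 0.7²·2.13² + 0.3²·4.39² + 2·0.21·0.7·0.3·2.13·4.39 = 4.7823 (%²).
σ_p = √4.7823 = 2.187%.
At 90%, z = 1.282.
VaR = 1.282 × 2.187% = 2.804%; on $500,000,000 that is $14,020,000.

$14,000,000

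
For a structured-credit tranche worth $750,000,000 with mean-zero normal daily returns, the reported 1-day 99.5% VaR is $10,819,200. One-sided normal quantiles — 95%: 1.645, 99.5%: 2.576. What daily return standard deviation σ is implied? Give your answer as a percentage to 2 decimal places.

VaR as a fraction: $10,819,200 / $750,000,000 = 1.443%.
σ = VaR / z = 1.443% / 2.576 = 0.560%.

0.56%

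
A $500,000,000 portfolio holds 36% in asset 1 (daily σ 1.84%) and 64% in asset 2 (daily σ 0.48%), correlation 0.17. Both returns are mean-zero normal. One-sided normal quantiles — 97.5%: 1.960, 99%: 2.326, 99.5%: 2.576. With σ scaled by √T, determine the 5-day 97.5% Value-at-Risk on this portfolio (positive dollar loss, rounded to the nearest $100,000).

$17,000,000

σ_p = √(0.36²·1.84² + 0.64²·0.48² + 2·0.17·0.36·0.64·1.84·0.48) = 0.776%.
σ_{5d} = 0.776% × √5 = 1.735%.
VaR = 1.960 × 1.735% = 3.401%; on $500,000,000 that is $17,005,000.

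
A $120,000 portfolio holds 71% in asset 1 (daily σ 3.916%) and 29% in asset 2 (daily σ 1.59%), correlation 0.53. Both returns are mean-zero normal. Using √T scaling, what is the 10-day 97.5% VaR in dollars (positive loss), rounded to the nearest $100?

$22,700

σ_p = √(0.71²·3.916² + 0.29²·1.59² + 2·0.53·0.71·0.29·3.916·1.59) = 3.050%.
σ_{10d} = 3.050% × √10 = 9.645%.
z(97.5%) = 1.960.
VaR = 1.960 × 9.645% = 18.904%; on $120,000 that is $22,685.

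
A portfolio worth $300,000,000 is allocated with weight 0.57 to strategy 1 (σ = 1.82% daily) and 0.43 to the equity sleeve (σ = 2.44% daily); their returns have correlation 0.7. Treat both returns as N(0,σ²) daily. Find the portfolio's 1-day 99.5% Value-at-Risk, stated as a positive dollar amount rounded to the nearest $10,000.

σ_p² = 0.57²·1.82² + 0.43²·2.44² + 2·0.7·0.57·0.43·1.82·2.44 = 3.7008 (%²).
σ_p = √3.7008 = 1.924%.
At 99.5%, z = 2.576.
VaR = 2.576 × 1.924% = 4.956%; on $300,000,000 that is $14,868,000.

$14,870,000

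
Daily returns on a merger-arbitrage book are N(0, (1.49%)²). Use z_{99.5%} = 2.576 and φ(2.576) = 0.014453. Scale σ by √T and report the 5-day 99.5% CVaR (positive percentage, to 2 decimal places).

9.63%

σ_{5d} = 1.49% × √5 = 3.332%.
ES multiplier = φ(z)/(1−α) = 0.014453/0.005 = 2.891.
ES = 3.332% × 2.891 = 9.633%.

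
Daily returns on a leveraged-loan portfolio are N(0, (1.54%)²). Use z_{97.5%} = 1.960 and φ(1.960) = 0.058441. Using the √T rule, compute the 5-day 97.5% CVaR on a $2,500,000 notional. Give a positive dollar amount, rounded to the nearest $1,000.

σ_{5d} = 1.54% × √5 = 3.444%.
ES multiplier = φ(z)/(1−α) = 0.058441/0.025 = 2.338.
ES = 3.444% × 2.338 = 8.052%; on $2,500,000: $201,300.

$201,000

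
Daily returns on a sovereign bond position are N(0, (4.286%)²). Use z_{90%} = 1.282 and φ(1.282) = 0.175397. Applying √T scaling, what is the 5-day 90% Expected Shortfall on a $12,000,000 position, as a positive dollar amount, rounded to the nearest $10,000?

σ_{5d} = 4.286% × √5 = 9.584%.
ES multiplier = φ(z)/(1−α) = 0.175397/0.1 = 1.754.
ES = 9.584% × 1.754 = 16.810%; on $12,000,000: $2,017,200.

$2,020,000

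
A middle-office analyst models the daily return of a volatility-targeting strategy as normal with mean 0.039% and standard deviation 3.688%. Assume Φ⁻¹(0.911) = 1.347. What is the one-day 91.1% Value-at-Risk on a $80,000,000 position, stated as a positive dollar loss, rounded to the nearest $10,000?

VaR = −μ + z·σ = −(0.039%) + 1.347 × 3.688% = 4.929%.
On $80,000,000: 0.04929 × $80,000,000 = $3,943,200.

$3,940,000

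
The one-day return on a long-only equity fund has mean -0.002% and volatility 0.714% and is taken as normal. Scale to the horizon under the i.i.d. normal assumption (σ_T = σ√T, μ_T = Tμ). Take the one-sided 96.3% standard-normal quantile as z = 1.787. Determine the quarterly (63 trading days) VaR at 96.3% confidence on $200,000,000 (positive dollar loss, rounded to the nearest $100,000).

$20,500,000

σ_{63d} = 0.714% × √63 = 5.667%; μ_{63d} = 63 × -0.002% = -0.126%.
VaR = −(-0.126%) + 1.787 × 5.667% = 10.253%.
On $200,000,000: 0.10253 × $200,000,000 = $20,506,000.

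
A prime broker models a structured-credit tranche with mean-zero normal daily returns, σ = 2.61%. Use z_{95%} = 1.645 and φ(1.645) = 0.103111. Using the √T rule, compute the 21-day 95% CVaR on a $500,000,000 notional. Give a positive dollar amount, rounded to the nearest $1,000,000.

$123,000,000

σ_{21d} = 2.61% × √21 = 11.961%.
ES multiplier = φ(z)/(1−α) = 0.103111/0.05 = 2.062.
ES = 11.961% × 2.062 = 24.664%; on $500,000,000: $123,320,000.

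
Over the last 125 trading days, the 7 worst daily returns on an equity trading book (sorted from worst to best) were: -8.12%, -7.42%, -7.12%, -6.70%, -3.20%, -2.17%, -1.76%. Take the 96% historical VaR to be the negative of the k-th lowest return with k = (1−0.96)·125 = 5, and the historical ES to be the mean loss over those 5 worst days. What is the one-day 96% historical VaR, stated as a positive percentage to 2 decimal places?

k = 5; the 5th lowest return is -3.20%, so VaR = 3.20%.

3.20%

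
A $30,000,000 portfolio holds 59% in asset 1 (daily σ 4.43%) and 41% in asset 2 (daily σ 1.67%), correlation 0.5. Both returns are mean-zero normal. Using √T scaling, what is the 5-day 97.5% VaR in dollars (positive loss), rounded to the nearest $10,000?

σ_p = √(0.59²·4.43² + 0.41²·1.67² + 2·0.5·0.59·0.41·4.43·1.67) = 3.015%.
σ_{5d} = 3.015% × √5 = 6.742%.
z(97.5%) = 1.960.
VaR = 1.960 × 6.742% = 13.214%; on $30,000,000 that is $3,964,200.

$3,960,000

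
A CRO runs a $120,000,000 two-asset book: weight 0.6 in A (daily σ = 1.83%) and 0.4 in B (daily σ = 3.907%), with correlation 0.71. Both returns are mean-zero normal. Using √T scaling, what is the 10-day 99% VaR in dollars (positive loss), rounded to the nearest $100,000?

$21,800,000

σ_p = √(0.6²·1.83² + 0.4²·3.907² + 2·0.71·0.6·0.4·1.83·3.907) = 2.467%.
σ_{10d} = 2.467% × √10 = 7.801%.
z(99%) = 2.326.
VaR = 2.326 × 7.801% = 18.145%; on $120,000,000 that is $21,774,000.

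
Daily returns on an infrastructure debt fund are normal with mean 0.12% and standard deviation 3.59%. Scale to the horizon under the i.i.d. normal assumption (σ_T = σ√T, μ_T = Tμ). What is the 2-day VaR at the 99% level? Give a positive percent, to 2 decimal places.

At 99%, z = 2.326.
σ_{2d} = 3.59% × √2 = 5.077%; μ_{2d} = 2 × 0.12% = 0.240%.
VaR = −(0.240%) + 2.326 × 5.077% = 11.569%.

11.57%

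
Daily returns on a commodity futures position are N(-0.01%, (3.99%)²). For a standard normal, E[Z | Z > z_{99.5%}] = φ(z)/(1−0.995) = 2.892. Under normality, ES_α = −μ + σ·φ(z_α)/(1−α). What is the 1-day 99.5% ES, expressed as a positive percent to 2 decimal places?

11.55%

ES = −(-0.01%) + 3.99% × 2.892 = 11.549%.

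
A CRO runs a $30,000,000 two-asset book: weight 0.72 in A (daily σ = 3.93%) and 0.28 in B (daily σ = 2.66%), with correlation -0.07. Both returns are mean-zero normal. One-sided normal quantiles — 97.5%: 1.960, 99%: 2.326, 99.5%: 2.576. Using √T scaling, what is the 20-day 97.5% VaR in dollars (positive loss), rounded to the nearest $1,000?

$7,560,000

σ_p = √(0.72²·3.93² + 0.28²·2.66² + 2·-0.07·0.72·0.28·3.93·2.66) = 2.875%.
σ_{20d} = 2.875% × √20 = 12.857%.
VaR = 1.960 × 12.857% = 25.200%; on $30,000,000 that is $7,560,000.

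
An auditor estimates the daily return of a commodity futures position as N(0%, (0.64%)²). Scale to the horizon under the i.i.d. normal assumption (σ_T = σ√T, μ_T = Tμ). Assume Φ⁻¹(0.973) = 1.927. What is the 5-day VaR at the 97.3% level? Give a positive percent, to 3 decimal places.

σ_{5d} = 0.64% × √5 = 1.431%.
VaR = 1.927 × 1.431% = 2.758%.

2.758%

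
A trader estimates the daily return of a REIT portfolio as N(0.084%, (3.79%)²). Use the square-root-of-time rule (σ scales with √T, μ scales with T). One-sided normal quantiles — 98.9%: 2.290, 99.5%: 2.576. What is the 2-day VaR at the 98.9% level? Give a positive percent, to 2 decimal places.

12.11%

σ_{2d} = 3.79% × √2 = 5.360%; μ_{2d} = 2 × 0.084% = 0.168%.
VaR = −(0.168%) + 2.290 × 5.360% = 12.106%.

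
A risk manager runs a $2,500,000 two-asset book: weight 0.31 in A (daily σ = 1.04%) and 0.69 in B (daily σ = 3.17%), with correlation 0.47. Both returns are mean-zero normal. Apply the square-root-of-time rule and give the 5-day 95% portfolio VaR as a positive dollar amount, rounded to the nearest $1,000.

σ_p = √(0.31²·1.04² + 0.69²·3.17² + 2·0.47·0.31·0.69·1.04·3.17) = 2.356%.
σ_{5d} = 2.356% × √5 = 5.268%.
z(95%) = 1.645.
VaR = 1.645 × 5.268% = 8.666%; on $2,500,000 that is $216,650.

$217,000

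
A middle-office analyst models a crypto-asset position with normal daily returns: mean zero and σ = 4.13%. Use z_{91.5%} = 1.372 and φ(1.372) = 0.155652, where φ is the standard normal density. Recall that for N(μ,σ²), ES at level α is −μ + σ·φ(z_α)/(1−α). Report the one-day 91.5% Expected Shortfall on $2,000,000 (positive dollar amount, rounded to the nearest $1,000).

Tail multiplier: φ(z)/(1−α) = 0.155652 / 0.085 = 1.831.
ES = 4.13% × 1.831 = 7.562%.
On $2,000,000: 0.07562 × $2,000,000 = $151,240.

$151,000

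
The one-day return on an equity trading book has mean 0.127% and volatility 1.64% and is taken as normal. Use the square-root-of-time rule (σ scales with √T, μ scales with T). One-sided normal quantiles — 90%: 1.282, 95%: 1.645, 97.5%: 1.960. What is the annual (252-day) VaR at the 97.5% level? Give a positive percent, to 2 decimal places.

19.02%

σ_{252d} = 1.64% × √252 = 26.034%; μ_{252d} = 252 × 0.127% = 32.004%.
VaR = −(32.004%) + 1.960 × 26.034% = 19.023%.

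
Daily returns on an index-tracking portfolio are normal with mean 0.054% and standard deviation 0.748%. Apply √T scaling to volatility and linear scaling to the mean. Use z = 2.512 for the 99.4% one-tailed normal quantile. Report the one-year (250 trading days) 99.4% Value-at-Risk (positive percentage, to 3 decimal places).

σ_{250d} = 0.748% × √250 = 11.827%; μ_{250d} = 250 × 0.054% = 13.500%.
VaR = −(13.500%) + 2.512 × 11.827% = 16.209%.

16.209%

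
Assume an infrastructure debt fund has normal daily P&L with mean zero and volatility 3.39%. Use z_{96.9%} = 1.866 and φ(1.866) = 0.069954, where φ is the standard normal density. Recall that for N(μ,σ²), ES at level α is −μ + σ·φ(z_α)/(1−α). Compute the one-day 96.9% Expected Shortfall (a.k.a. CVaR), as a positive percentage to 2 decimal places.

7.65%

Tail multiplier: φ(z)/(1−α) = 0.069954 / 0.031 = 2.257.
ES = 3.39% × 2.257 = 7.651%.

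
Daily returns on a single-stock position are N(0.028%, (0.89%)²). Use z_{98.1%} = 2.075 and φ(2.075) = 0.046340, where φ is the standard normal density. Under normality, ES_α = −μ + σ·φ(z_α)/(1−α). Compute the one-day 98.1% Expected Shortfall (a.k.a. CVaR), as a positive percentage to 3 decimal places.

Tail multiplier: φ(z)/(1−α) = 0.046340 / 0.019 = 2.439.
ES = −(0.028%) + 0.89% × 2.439 = 2.143%.

2.143%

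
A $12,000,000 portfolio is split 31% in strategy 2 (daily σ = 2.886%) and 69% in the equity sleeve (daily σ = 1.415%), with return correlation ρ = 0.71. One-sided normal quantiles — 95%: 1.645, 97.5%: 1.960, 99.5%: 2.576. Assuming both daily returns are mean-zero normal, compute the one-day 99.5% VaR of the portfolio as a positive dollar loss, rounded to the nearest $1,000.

$535,000

σ_p² = 0.31²·2.886² + 0.69²·1.415² + 2·0.71·0.31·0.69·2.886·1.415 = 2.9940 (%²).
σ_p = √2.9940 = 1.730%.
VaR = 2.576 × 1.730% = 4.456%; on $12,000,000 that is $534,720.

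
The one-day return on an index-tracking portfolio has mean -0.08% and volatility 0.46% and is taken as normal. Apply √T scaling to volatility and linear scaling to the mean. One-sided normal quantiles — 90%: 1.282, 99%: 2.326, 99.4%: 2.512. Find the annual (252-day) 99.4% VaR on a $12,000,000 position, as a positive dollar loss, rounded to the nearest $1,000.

σ_{252d} = 0.46% × √252 = 7.302%; μ_{252d} = 252 × -0.08% = -20.160%.
VaR = −(-20.160%) + 2.512 × 7.302% = 38.503%.
On $12,000,000: 0.38503 × $12,000,000 = $4,620,360.

$4,620,000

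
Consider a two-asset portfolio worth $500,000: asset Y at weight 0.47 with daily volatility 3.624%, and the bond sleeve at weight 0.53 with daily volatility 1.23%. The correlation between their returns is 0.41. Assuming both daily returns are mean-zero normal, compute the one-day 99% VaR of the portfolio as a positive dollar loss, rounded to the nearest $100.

σ_p² = 0.47²·3.624² + 0.53²·1.23² + 2·0.41·0.47·0.53·3.624·1.23 = 4.2366 (%²).
σ_p = √4.2366 = 2.058%.
At 99%, z = 2.326.
VaR = 2.326 × 2.058% = 4.787%; on $500,000 that is $23,935.

$23,900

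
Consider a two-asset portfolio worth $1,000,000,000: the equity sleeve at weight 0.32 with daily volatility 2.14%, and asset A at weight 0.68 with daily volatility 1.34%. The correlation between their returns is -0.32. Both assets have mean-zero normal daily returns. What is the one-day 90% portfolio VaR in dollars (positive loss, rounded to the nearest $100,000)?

$12,200,000

σ_p² = 0.32²·2.14² + 0.68²·1.34² + 2·-0.32·0.32·0.68·2.14·1.34 = 0.8999 (%²).
σ_p = √0.8999 = 0.949%.
At 90%, z = 1.282.
VaR = 1.282 × 0.949% = 1.217%; on $1,000,000,000 that is $12,170,000.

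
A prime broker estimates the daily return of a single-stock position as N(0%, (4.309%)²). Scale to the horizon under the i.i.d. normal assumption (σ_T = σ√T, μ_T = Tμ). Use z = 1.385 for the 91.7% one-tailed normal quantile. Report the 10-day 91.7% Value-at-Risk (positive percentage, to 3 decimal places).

σ_{10d} = 4.309% × √10 = 13.626%.
VaR = 1.385 × 13.626% = 18.872%.

18.872%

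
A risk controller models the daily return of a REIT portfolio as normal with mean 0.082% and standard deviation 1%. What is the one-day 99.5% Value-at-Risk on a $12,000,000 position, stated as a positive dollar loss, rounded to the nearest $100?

$299,300

At 99.5% one-sided, z = 2.576.
VaR = −μ + z·σ = −(0.082%) + 2.576 × 1% = 2.494%.
On $12,000,000: 0.02494 × $12,000,000 = $299,280.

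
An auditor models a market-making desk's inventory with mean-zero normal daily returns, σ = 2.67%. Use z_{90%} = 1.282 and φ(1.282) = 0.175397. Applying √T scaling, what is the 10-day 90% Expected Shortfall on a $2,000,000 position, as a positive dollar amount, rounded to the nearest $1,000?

$296,000

σ_{10d} = 2.67% × √10 = 8.443%.
ES multiplier = φ(z)/(1−α) = 0.175397/0.1 = 1.754.
ES = 8.443% × 1.754 = 14.809%; on $2,000,000: $296,180.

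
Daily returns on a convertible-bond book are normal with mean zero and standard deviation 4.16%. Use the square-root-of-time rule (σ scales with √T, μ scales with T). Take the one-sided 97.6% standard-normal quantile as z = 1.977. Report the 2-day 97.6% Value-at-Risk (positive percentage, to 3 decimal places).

11.631%

σ_{2d} = 4.16% × √2 = 5.883%.
VaR = 1.977 × 5.883% = 11.631%.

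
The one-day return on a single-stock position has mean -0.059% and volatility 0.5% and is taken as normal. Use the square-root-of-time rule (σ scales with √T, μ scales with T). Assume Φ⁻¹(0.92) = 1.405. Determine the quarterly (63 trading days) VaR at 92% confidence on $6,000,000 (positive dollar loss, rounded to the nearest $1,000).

σ_{63d} = 0.5% × √63 = 3.969%; μ_{63d} = 63 × -0.059% = -3.717%.
VaR = −(-3.717%) + 1.405 × 3.969% = 9.293%.
On $6,000,000: 0.09293 × $6,000,000 = $557,580.

$558,000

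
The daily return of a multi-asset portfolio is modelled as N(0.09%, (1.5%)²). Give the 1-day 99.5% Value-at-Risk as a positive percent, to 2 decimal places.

3.77%

At 99.5% one-sided, z = 2.576.
VaR = −μ + z·σ = −(0.09%) + 2.576 × 1.5% = 3.774%.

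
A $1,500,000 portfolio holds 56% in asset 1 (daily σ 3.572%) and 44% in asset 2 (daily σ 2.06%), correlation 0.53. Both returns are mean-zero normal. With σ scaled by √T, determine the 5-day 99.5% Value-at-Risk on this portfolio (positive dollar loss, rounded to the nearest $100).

σ_p = √(0.56²·3.572² + 0.44²·2.06² + 2·0.53·0.56·0.44·3.572·2.06) = 2.597%.
σ_{5d} = 2.597% × √5 = 5.807%.
z(99.5%) = 2.576.
VaR = 2.576 × 5.807% = 14.959%; on $1,500,000 that is $224,385.

$224,400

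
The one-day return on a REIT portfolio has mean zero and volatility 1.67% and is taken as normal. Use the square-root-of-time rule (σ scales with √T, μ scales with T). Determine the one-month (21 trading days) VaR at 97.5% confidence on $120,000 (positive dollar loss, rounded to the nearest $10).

At 97.5%, z = 1.960.
σ_{21d} = 1.67% × √21 = 7.653%.
VaR = 1.960 × 7.653% = 15.000%.
On $120,000: 0.15000 × $120,000 = $18,000.

$18,000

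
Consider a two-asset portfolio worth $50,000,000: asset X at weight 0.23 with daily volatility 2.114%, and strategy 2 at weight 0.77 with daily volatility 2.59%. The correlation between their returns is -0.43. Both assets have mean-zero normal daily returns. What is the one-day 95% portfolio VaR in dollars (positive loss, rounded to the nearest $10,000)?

σ_p² = 0.23²·2.114² + 0.77²·2.59² + 2·-0.43·0.23·0.77·2.114·2.59 = 3.3797 (%²).
σ_p = √3.3797 = 1.838%.
At 95%, z = 1.645.
VaR = 1.645 × 1.838% = 3.024%; on $50,000,000 that is $1,512,000.

$1,510,000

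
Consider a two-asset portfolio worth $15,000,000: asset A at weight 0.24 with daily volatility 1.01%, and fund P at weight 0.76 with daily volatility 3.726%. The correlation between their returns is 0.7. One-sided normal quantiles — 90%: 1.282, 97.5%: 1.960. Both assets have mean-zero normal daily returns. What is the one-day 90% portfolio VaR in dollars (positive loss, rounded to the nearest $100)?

$578,100

σ_p² = 0.24²·1.01² + 0.76²·3.726² + 2·0.7·0.24·0.76·1.01·3.726 = 9.0386 (%²).
σ_p = √9.0386 = 3.006%.
VaR = 1.282 × 3.006% = 3.854%; on $15,000,000 that is $578,100.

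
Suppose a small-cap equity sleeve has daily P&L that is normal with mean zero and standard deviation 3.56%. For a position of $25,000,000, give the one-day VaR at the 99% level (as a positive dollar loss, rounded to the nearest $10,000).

At 99% one-sided, z = 2.326.
VaR = z·σ = 2.326 × 3.56% = 8.281%.
On $25,000,000: 0.08281 × $25,000,000 = $2,070,250.

$2,070,000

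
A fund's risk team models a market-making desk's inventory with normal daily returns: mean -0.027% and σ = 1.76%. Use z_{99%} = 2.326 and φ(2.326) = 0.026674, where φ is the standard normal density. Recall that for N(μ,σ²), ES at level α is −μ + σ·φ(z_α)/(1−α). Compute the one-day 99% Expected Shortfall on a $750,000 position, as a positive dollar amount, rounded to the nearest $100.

Tail multiplier: φ(z)/(1−α) = 0.026674 / 0.01 = 2.667.
ES = −(-0.027%) + 1.76% × 2.667 = 4.721%.
On $750,000: 0.04721 × $750,000 = $35,408.

$35,400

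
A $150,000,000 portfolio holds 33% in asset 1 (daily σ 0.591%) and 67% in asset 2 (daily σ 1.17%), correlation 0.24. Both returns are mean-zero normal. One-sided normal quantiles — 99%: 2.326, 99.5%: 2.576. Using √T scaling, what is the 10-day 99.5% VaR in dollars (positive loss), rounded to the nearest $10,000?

σ_p = √(0.33²·0.591² + 0.67²·1.17² + 2·0.24·0.33·0.67·0.591·1.17) = 0.852%.
σ_{10d} = 0.852% × √10 = 2.694%.
VaR = 2.576 × 2.694% = 6.940%; on $150,000,000 that is $10,410,000.

$10,410,000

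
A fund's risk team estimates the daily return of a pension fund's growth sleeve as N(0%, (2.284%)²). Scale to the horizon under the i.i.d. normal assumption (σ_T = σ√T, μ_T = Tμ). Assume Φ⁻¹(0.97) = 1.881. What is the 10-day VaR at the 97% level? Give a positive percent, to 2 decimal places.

σ_{10d} = 2.284% × √10 = 7.223%.
VaR = 1.881 × 7.223% = 13.586%.

13.59%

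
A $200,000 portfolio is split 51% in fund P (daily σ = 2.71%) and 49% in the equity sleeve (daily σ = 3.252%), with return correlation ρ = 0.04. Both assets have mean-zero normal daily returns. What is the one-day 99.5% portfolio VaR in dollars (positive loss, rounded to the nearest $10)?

$11,080

σ_p² = 0.51²·2.71² + 0.49²·3.252² + 2·0.04·0.51·0.49·2.71·3.252 = 4.6256 (%²).
σ_p = √4.6256 = 2.151%.
At 99.5%, z = 2.576.
VaR = 2.576 × 2.151% = 5.541%; on $200,000 that is $11,082.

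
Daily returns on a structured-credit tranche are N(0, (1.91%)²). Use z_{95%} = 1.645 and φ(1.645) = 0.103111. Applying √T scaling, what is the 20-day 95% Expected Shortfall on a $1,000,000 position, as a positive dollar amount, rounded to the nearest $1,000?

$176,000

σ_{20d} = 1.91% × √20 = 8.542%.
ES multiplier = φ(z)/(1−α) = 0.103111/0.05 = 2.062.
ES = 8.542% × 2.062 = 17.614%; on $1,000,000: $176,140.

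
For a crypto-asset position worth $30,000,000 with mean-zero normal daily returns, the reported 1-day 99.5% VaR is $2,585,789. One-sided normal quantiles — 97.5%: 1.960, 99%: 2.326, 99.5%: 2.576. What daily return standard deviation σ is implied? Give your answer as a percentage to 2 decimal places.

3.35%

VaR as a fraction: $2,585,789 / $30,000,000 = 8.619%.
σ = VaR / z = 8.619% / 2.576 = 3.346%.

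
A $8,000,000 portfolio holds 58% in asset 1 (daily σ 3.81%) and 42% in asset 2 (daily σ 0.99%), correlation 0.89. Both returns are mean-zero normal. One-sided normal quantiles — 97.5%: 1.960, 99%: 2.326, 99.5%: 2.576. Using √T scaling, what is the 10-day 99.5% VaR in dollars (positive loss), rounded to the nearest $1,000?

σ_p = √(0.58²·3.81² + 0.42²·0.99² + 2·0.89·0.58·0.42·3.81·0.99) = 2.587%.
σ_{10d} = 2.587% × √10 = 8.181%.
VaR = 2.576 × 8.181% = 21.074%; on $8,000,000 that is $1,685,920.

$1,686,000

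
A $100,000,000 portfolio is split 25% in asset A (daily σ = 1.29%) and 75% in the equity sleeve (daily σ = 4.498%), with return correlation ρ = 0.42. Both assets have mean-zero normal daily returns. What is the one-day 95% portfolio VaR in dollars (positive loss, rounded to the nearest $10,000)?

$5,790,000

σ_p² = 0.25²·1.29² + 0.75²·4.498² + 2·0.42·0.25·0.75·1.29·4.498 = 12.3984 (%²).
σ_p = √12.3984 = 3.521%.
At 95%, z = 1.645.
VaR = 1.645 × 3.521% = 5.792%; on $100,000,000 that is $5,792,000.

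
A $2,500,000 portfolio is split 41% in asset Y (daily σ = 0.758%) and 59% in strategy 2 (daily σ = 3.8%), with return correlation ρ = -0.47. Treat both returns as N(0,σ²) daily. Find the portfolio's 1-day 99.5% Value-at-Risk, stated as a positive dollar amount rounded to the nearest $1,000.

σ_p² = 0.41²·0.758² + 0.59²·3.8² + 2·-0.47·0.41·0.59·0.758·3.8 = 4.4682 (%²).
σ_p = √4.4682 = 2.114%.
At 99.5%, z = 2.576.
VaR = 2.576 × 2.114% = 5.446%; on $2,500,000 that is $136,150.

$136,000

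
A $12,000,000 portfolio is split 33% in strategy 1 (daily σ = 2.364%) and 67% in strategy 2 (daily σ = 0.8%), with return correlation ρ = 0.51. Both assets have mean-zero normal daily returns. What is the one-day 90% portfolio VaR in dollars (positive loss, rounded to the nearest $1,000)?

$177,000

σ_p² = 0.33²·2.364² + 0.67²·0.8² + 2·0.51·0.33·0.67·2.364·0.8 = 1.3224 (%²).
σ_p = √1.3224 = 1.150%.
At 90%, z = 1.282.
VaR = 1.282 × 1.150% = 1.474%; on $12,000,000 that is $176,880.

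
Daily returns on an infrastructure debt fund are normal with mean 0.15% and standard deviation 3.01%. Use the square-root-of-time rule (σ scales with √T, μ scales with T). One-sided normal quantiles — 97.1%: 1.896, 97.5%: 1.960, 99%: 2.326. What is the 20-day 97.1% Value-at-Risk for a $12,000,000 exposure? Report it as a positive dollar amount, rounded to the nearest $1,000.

σ_{20d} = 3.01% × √20 = 13.461%; μ_{20d} = 20 × 0.15% = 3.000%.
VaR = −(3.000%) + 1.896 × 13.461% = 22.522%.
On $12,000,000: 0.22522 × $12,000,000 = $2,702,640.

$2,703,000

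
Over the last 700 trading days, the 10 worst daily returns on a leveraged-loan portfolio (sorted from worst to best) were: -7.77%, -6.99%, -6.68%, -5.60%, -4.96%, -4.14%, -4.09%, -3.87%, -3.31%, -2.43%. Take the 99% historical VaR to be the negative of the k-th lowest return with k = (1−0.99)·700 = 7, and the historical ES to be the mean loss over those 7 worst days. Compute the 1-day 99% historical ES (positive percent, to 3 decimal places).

The 7 worst returns sum to -40.23%.
ES = −(-40.23%) / 7 = 5.7471…% ≈ 5.747%.

5.747%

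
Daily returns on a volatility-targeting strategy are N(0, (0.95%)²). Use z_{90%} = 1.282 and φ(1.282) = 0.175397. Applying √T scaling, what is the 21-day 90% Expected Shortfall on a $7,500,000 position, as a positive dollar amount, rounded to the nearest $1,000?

$573,000

σ_{21d} = 0.95% × √21 = 4.353%.
ES multiplier = φ(z)/(1−α) = 0.175397/0.1 = 1.754.
ES = 4.353% × 1.754 = 7.635%; on $7,500,000: $572,625.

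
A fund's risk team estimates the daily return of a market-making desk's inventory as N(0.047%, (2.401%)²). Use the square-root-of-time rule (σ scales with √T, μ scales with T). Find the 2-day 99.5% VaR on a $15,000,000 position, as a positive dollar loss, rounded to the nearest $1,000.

$1,298,000

At 99.5%, z = 2.576.
σ_{2d} = 2.401% × √2 = 3.396%; μ_{2d} = 2 × 0.047% = 0.094%.
VaR = −(0.094%) + 2.576 × 3.396% = 8.654%.
On $15,000,000: 0.08654 × $15,000,000 = $1,298,100.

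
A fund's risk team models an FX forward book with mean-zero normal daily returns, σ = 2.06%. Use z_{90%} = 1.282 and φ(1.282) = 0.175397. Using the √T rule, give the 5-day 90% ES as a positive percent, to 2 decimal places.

σ_{5d} = 2.06% × √5 = 4.606%.
ES multiplier = φ(z)/(1−α) = 0.175397/0.1 = 1.754.
ES = 4.606% × 1.754 = 8.079%.

8.08%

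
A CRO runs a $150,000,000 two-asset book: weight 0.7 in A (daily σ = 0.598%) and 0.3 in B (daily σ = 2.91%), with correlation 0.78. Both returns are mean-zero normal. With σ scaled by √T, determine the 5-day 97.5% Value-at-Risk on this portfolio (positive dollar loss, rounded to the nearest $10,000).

$8,070,000

σ_p = √(0.7²·0.598² + 0.3²·2.91² + 2·0.78·0.7·0.3·0.598·2.91) = 1.228%.
σ_{5d} = 1.228% × √5 = 2.746%.
z(97.5%) = 1.960.
VaR = 1.960 × 2.746% = 5.382%; on $150,000,000 that is $8,073,000.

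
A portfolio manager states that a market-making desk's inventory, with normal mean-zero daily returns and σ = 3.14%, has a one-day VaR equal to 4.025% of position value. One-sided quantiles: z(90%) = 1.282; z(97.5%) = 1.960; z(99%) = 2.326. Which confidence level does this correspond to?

Implied z = VaR/σ = 4.025 / 3.14 = 1.282.
This matches z(90%) = 1.282.

90%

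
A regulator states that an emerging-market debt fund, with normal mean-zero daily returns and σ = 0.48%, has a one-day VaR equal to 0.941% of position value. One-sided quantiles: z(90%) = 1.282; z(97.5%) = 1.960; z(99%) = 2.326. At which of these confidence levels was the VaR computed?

97.5%

Implied z = VaR/σ = 0.941 / 0.48 = 1.960.
This matches z(97.5%) = 1.960.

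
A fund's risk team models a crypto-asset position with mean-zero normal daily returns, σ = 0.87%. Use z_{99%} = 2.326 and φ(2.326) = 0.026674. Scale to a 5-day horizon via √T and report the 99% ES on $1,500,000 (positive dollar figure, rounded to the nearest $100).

$77,800

σ_{5d} = 0.87% × √5 = 1.945%.
ES multiplier = φ(z)/(1−α) = 0.026674/0.01 = 2.667.
ES = 1.945% × 2.667 = 5.187%; on $1,500,000: $77,805.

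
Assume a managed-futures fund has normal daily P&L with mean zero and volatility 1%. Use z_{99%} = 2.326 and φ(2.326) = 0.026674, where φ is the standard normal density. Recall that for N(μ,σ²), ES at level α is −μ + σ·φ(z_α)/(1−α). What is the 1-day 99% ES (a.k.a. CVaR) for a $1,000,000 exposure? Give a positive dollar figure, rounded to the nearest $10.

Tail multiplier: φ(z)/(1−α) = 0.026674 / 0.01 = 2.667.
ES = 1% × 2.667 = 2.667%.
On $1,000,000: 0.02667 × $1,000,000 = $26,670.

$26,670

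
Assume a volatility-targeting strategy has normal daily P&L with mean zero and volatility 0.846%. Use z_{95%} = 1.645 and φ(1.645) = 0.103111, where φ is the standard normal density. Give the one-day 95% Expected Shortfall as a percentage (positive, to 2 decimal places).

1.74%

Tail multiplier: φ(z)/(1−α) = 0.103111 / 0.05 = 2.062.
ES = 0.846% × 2.062 = 1.744%.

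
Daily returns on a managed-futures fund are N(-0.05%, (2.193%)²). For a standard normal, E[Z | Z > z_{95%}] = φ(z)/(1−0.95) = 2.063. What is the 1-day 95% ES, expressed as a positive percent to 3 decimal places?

ES = −(-0.05%) + 2.193% × 2.063 = 4.574%.

4.574%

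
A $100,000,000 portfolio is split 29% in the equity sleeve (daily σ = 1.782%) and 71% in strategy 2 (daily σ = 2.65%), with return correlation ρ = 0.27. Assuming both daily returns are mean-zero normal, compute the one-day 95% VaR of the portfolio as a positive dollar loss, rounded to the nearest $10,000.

σ_p² = 0.29²·1.782² + 0.71²·2.65² + 2·0.27·0.29·0.71·1.782·2.65 = 4.3322 (%²).
σ_p = √4.3322 = 2.081%.
At 95%, z = 1.645.
VaR = 1.645 × 2.081% = 3.423%; on $100,000,000 that is $3,423,000.

$3,420,000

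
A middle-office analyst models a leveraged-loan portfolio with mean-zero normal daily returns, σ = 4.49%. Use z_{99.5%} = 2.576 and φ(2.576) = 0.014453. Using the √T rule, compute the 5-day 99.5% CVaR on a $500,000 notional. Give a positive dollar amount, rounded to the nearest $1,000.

σ_{5d} = 4.49% × √5 = 10.040%.
ES multiplier = φ(z)/(1−α) = 0.014453/0.005 = 2.891.
ES = 10.040% × 2.891 = 29.026%; on $500,000: $145,130.

$145,000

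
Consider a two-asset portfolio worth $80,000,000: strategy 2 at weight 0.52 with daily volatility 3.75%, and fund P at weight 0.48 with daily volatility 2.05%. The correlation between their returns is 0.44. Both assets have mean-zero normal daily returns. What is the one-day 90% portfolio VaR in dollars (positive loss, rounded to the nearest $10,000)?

$2,610,000

σ_p² = 0.52²·3.75² + 0.48²·2.05² + 2·0.44·0.52·0.48·3.75·2.05 = 6.4593 (%²).
σ_p = √6.4593 = 2.542%.
At 90%, z = 1.282.
VaR = 1.282 × 2.542% = 3.259%; on $80,000,000 that is $2,607,200.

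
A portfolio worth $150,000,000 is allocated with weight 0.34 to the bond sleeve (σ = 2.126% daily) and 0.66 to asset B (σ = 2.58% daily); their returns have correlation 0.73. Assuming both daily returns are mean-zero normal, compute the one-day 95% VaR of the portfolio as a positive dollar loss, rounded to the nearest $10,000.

σ_p² = 0.34²·2.126² + 0.66²·2.58² + 2·0.73·0.34·0.66·2.126·2.58 = 5.2191 (%²).
σ_p = √5.2191 = 2.285%.
At 95%, z = 1.645.
VaR = 1.645 × 2.285% = 3.759%; on $150,000,000 that is $5,638,500.

$5,640,000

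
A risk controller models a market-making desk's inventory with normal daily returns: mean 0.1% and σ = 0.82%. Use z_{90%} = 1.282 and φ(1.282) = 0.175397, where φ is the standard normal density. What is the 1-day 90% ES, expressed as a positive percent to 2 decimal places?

Tail multiplier: φ(z)/(1−α) = 0.175397 / 0.1 = 1.754.
ES = −(0.1%) + 0.82% × 1.754 = 1.338%.

1.34%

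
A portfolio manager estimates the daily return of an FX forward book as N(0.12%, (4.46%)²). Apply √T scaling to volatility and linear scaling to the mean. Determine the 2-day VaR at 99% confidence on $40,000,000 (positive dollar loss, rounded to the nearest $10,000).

At 99%, z = 2.326.
σ_{2d} = 4.46% × √2 = 6.307%; μ_{2d} = 2 × 0.12% = 0.240%.
VaR = −(0.240%) + 2.326 × 6.307% = 14.430%.
On $40,000,000: 0.14430 × $40,000,000 = $5,772,000.

$5,770,000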